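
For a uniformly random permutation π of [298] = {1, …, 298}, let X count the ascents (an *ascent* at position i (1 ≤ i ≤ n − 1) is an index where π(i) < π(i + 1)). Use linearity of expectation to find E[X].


Write X = Σ X_I over i = 1, …, 297, with X_I the indicator of one ascent.
There are 297 indicators.
For each fixed i, the pair (π(i), π(i+1)) is a uniformly random ordered pair of distinct values from {1, …, 298}; by symmetry P[π(i) < π(i+1)] = 1/2.
By linearity: E[X] = 297 · (1/2) = (298 − 1) · (1/2) = 297/2 ≈ 148.50000.

E[X] = 297/2 = 148.50000.


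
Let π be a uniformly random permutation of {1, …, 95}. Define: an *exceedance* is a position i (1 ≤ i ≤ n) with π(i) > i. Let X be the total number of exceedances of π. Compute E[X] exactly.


Write X = Σ_{i=1}^{95} X_i, where X_i = 1_{π(i) > i}.
For each fixed i, π(i) is uniform over {1, …, 95} (marginal of a uniform permutation), so P[π(i) > i] = (n − i)/n. Summing: Σ_{i=1}^{95} (n − i)/n = (0 + 1 + … + 94)/95 = 95(95 − 1)/(2·95) = (95 − 1)/2.
Hence E[X] = Σ_{i=1}^{95} (95 − i)/95 = 47 ≈ 47.00000.

E[X] = 47 = 47.00000.


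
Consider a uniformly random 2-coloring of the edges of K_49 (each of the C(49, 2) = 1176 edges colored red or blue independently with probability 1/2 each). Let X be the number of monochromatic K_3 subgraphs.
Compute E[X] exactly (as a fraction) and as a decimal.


Let X = Σ_S X_S over the C(49, 3) = 18424 subsets S of size 3, where X_S = 1 if the K_3 on S is monochromatic.
For a fixed S, the K_3 on S has C(3, 2) = 3 edges. P[all 3 edges red] = (1/2)^3, and likewise for blue, so P[monochromatic] = 2·(1/2)^3 = 2^{1 − 3} = 1/4.
By linearity of expectation: E[X] = C(49, 3) · 2^{1 − 3} = 18424 · 1/4 = 4606.
Numerically: E[X] ≈ 4606.00000.

E[X] = C(49,3)·2^(1−C(3,2)) = 4606 ≈ 4606.00000.


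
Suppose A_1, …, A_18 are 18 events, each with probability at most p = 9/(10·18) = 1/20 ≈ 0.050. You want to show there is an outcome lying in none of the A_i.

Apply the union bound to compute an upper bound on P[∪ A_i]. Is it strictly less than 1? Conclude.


Union bound: P[∪_{i=1}^{18} A_i] ≤ Σ_i P[A_i] ≤ 18·p = 18·(1/20) = 9/10.
Numerically: 9/10 ≈ 0.900.
Is 9/10 < 1? YES.
Since P[∪ A_i] ≤ 9/10 < 1, the complement has P[∩ A_i^c] ≥ 1 − 9/10 = 1/10 > 0, so some outcome avoids every A_i.

18·p = 9/10 ≈ 0.900; existence CERTIFIED by the union bound.


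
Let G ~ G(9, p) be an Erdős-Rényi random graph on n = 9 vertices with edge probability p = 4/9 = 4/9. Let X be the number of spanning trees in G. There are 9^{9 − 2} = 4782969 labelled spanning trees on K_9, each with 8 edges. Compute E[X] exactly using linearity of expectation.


K_9 has 9^{9 − 2} = 4782969 labelled spanning trees.
For each such spanning tree H, let X_H = 1 if all 8 edges of H are present in G. Then P[X_H = 1] = p^{8} = (4/9)^{8} = 65536/43046721.
Summing the indicators: E[X] = Σ_H E[X_H] = 4782969 · p^{8} = 4782969 · 65536/43046721 = 65536/9.
Numerically: E[X] ≈ 7282.

E[X] = 4782969 · (4/9)^{8} = 65536/9 ≈ 7282.


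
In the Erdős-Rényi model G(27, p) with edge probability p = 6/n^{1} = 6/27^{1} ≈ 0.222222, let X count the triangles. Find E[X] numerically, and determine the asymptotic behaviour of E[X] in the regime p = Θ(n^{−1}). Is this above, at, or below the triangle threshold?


Number of potential triangles: C(27, 3) = 2925.
Each occurs with probability p³ ≈ (0.222222)³ ≈ 1.09739369e-02.
By linearity: E[X] = C(27, 3)·p³ ≈ 2925 · 1.09739369e-02 ≈ 32.098765.
Here α = 1, so p = 6/n is exactly at the triangle threshold p ~ 1/n. Asymptotically E[X] → c³/6 = 6³/6 = 36 ≈ 36.000000, a bounded constant. In this regime the triangle count is asymptotically Poisson(c³/6).

E[X] ≈ 32.098765; in regime p = Θ(1/n^{1}) E[X] stays bounded (at the triangle threshold p ~ 1/n).


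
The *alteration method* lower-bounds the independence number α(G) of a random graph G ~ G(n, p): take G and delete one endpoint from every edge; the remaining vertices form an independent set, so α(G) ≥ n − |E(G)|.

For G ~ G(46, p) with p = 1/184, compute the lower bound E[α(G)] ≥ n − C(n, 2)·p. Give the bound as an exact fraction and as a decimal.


E[|E(G)|] = C(46, 2)·p = 1035 · (1/184) = 45/8.
E[α(G)] ≥ n − E[|E(G)|] = 46 − 45/8 = 323/8.
Numerically: ≈ 40.375000.
(This is only a lower bound; the true E[α(G)] may be larger.)

E[α(G)] ≥ 323/8 ≈ 40.375000.


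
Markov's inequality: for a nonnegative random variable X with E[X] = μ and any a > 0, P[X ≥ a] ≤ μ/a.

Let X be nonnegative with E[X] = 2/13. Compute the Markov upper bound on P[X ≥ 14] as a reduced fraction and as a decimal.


μ = E[X] = 2/13, a = 14.
Markov: P[X ≥ 14] ≤ μ/a = (2/13)/14 = 1/91.
Numerically: ≈ 0.01099.
(Since a = 14 > μ = 0.15385, the bound 1/91 is < 1 and informative.)

P[X ≥ 14] ≤ 1/91 ≈ 0.01099.


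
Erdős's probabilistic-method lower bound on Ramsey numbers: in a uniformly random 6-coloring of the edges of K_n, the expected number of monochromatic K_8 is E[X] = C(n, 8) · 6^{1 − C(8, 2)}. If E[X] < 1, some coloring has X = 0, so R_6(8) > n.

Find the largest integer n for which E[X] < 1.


We need C(n, 8) · 6^{1 − 28} < 1, i.e. C(n, 8) < 6^{28 − 1} = 1023490369077469249536.
Check values of n near the boundary:
  n = 1594: C(1594, 8) = 1015652773590544255167; 1015652773590544255167 < 1023490369077469249536? YES
  n = 1595: C(1595, 8) = 1020772636343363633895; 1020772636343363633895 < 1023490369077469249536? YES
  n = 1596: C(1596, 8) = 1025915067760710553965; 1025915067760710553965 < 1023490369077469249536? NO
The largest n with C(n, 8) < 1023490369077469249536 is n = 1595 (where E[X] = 113419181815929292655/113721152119718805504 ≈ 0.997). Hence R_6(8) > 1595, i.e. R_6(8) ≥ 1596.

Largest n = 1595; hence R_6(8) > 1595.


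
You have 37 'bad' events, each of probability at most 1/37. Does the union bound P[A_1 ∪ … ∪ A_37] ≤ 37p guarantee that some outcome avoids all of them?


Union bound: P[∪_{i=1}^{37} A_i] ≤ Σ_i P[A_i] ≤ 37·p = 37·(1/37) = 1.
Numerically: 1 ≈ 1.000000.
Is 1 < 1? NO.
Since the bound 1 is ≥ 1, the union bound is uninformative here; it does NOT by itself certify existence.

37·p = 1 ≈ 1.000000; existence NOT certified by the union bound.


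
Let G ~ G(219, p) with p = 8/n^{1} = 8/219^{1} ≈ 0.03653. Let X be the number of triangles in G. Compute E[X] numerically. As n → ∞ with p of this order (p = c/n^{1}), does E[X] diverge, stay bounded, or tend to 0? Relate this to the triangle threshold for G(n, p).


Number of potential triangles: C(219, 3) = 1726669.
Each occurs with probability p³ ≈ (0.03653)³ ≈ 4.8745846e-05.
By linearity: E[X] = C(219, 3)·p³ ≈ 1726669 · 4.8745846e-05 ≈ 84.16794.
Here α = 1, so p = 8/n is exactly at the triangle threshold p ~ 1/n. Asymptotically E[X] → c³/6 = 8³/6 = 256/3 ≈ 85.33333, a bounded constant. In this regime the triangle count is asymptotically Poisson(c³/6).

E[X] ≈ 84.16794; in regime p = Θ(1/n^{1}) E[X] stays bounded (at the triangle threshold p ~ 1/n).


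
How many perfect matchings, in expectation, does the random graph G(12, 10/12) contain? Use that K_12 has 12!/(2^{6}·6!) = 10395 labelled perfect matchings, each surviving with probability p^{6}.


K_12 has 12!/(2^{6}·6!) = 10395 labelled perfect matchings.
For each such perfect matching H, let X_H = 1 if all 6 edges of H are present in G. Then P[X_H = 1] = p^{6} = (5/6)^{6} = 15625/46656.
By linearity: E[X] = Σ_H E[X_H] = 10395 · p^{6} = 10395 · 15625/46656 = 6015625/1728.
Numerically: E[X] ≈ 3481.26.

E[X] = 10395 · (5/6)^{6} = 6015625/1728 ≈ 3481.26.


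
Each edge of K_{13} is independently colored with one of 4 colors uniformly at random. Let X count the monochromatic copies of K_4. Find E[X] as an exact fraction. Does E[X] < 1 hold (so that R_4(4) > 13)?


E[X] = C(13, 4) · 4^{1 − 6} = 715 · 4^{−5} = 715/1024.
As a reduced fraction: E[X] = 715/1024 ≈ 0.698242.
Is E[X] < 1? YES.
Since E[X] < 1, there exists a 4-coloring of K_{13} with no monochromatic K_4; hence R_4(4) > 13.

E[X] = 715/1024 ≈ 0.698242; E[X] < 1, so R_4(4) > 13.


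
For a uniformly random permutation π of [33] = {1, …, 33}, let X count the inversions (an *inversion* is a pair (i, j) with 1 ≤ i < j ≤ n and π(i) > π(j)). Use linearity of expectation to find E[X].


Write X = Σ X_I over the C(33, 2) = 528 pairs i < j, with X_I the indicator of one inversion.
There are 528 indicators.
For each fixed pair i < j, the values π(i) and π(j) are two distinct elements of {1, …, 33} in uniformly random order; by symmetry P[π(i) > π(j)] = 1/2.
By linearity: E[X] = 528 · (1/2) = C(33, 2) · (1/2) = 528/2 = 264 ≈ 264.000.

E[X] = 264 = 264.000.


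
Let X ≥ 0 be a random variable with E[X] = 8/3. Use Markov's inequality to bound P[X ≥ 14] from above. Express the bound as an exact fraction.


μ = E[X] = 8/3, a = 14.
Markov: P[X ≥ 14] ≤ μ/a = (8/3)/14 = 4/21.
Numerically: ≈ 0.1905.
(Since a = 14 > μ = 2.6667, the bound 4/21 is < 1 and informative.)

P[X ≥ 14] ≤ 4/21 ≈ 0.1905.


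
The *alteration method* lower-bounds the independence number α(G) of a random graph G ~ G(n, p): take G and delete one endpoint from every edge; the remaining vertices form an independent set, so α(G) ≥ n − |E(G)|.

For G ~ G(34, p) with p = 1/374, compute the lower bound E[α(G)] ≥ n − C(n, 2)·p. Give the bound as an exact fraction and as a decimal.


E[|E(G)|] = C(34, 2)·p = 561 · (1/374) = 3/2.
E[α(G)] ≥ n − E[|E(G)|] = 34 − 3/2 = 65/2.
Numerically: ≈ 32.5000.
(This is only a lower bound; the true E[α(G)] may be larger.)

E[α(G)] ≥ 65/2 ≈ 32.5000.


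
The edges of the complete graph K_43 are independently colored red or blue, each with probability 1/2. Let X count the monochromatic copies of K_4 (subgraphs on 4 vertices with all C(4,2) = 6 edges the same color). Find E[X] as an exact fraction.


Let X = Σ_S X_S over the C(43, 4) = 123410 subsets S of size 4, where X_S = 1 if the K_4 on S is monochromatic.
For a fixed S, the K_4 on S has C(4, 2) = 6 edges. P[all 6 edges red] = (1/2)^6, and likewise for blue, so P[monochromatic] = 2·(1/2)^6 = 2^{1 − 6} = 1/32.
Summing: E[X] = C(43, 4) · 2^{1 − 6} = 123410 · 1/32 = 61705/16.
Numerically: E[X] ≈ 3856.562.

E[X] = C(43,4)·2^(1−C(4,2)) = 61705/16 ≈ 3856.562.


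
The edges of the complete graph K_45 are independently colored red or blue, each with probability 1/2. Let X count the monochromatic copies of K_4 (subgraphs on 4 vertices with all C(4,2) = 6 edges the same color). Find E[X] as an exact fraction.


Let X = Σ_S X_S over the C(45, 4) = 148995 subsets S of size 4, where X_S = 1 if the K_4 on S is monochromatic.
For a fixed S, the K_4 on S has C(4, 2) = 6 edges. P[all 6 edges red] = (1/2)^6, and likewise for blue, so P[monochromatic] = 2·(1/2)^6 = 2^{1 − 6} = 1/32.
Summing: E[X] = C(45, 4) · 2^{1 − 6} = 148995 · 1/32 = 148995/32.
Numerically: E[X] ≈ 4656.093750.

E[X] = C(45,4)·2^(1−C(4,2)) = 148995/32 ≈ 4656.093750.


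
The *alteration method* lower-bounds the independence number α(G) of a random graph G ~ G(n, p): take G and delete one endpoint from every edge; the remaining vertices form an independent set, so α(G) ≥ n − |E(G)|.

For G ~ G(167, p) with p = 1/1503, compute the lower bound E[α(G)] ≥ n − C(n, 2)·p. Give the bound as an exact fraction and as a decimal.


E[|E(G)|] = C(167, 2)·p = 13861 · (1/1503) = 83/9.
E[α(G)] ≥ n − E[|E(G)|] = 167 − 83/9 = 1420/9.
Numerically: ≈ 157.778.
(This is only a lower bound; the true E[α(G)] may be larger.)

E[α(G)] ≥ 1420/9 ≈ 157.778.


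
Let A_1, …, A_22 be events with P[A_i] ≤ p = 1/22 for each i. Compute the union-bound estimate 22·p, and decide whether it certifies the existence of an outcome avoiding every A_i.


Union bound: P[∪_{i=1}^{22} A_i] ≤ Σ_i P[A_i] ≤ 22·p = 22·(1/22) = 1.
Numerically: 1 ≈ 1.000.
Is 1 < 1? NO.
Since the bound 1 is ≥ 1, the union bound is uninformative here; it does NOT by itself certify existence.

22·p = 1 ≈ 1.000; existence NOT certified by the union bound.


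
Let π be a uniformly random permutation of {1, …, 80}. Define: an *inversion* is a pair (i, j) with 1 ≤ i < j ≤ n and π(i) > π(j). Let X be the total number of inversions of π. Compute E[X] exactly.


Write X = Σ X_I over the C(80, 2) = 3160 pairs i < j, with X_I the indicator of one inversion.
There are 3160 indicators.
For each fixed pair i < j, the values π(i) and π(j) are two distinct elements of {1, …, 80} in uniformly random order; by symmetry P[π(i) > π(j)] = 1/2.
By linearity: E[X] = 3160 · (1/2) = C(80, 2) · (1/2) = 3160/2 = 1580 ≈ 1580.00000.

E[X] = 1580 = 1580.00000.


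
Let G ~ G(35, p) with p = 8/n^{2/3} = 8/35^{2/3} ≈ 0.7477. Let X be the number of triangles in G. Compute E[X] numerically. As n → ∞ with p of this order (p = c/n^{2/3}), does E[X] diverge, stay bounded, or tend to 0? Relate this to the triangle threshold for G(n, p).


Number of potential triangles: C(35, 3) = 6545.
Each occurs with probability p³ ≈ (0.7477)³ ≈ 4.179592e-01.
By linearity: E[X] = C(35, 3)·p³ ≈ 6545 · 4.179592e-01 ≈ 2735.5429.
Since α = 2/3 < 1, p = c/n^{2/3} ≫ 1/n is above the triangle threshold p ~ 1/n. Asymptotically E[X] ~ (c³/6)·n^{3(1−α)} = (8³/6)·n^{1} → ∞; triangles are abundant w.h.p.

E[X] ≈ 2735.5429; in regime p = Θ(1/n^{2/3}) E[X] diverges (above the triangle threshold p ~ 1/n).


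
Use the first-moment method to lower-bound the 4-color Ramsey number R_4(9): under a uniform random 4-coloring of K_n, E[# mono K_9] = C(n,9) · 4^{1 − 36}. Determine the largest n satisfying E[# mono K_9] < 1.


We need C(n, 9) · 4^{1 − 36} < 1, i.e. C(n, 9) < 4^{36 − 1} = 1180591620717411303424.
Check values of n near the boundary:
  n = 909: C(909, 9) = 1122169012923711463931; 1122169012923711463931 < 1180591620717411303424? YES
  n = 910: C(910, 9) = 1133378248346922788210; 1133378248346922788210 < 1180591620717411303424? YES
  n = 911: C(911, 9) = 1144686900492291197405; 1144686900492291197405 < 1180591620717411303424? YES
  n = 912: C(912, 9) = 1156095740032081475120; 1156095740032081475120 < 1180591620717411303424? YES
  n = 913: C(913, 9) = 1167605542753639808390; 1167605542753639808390 < 1180591620717411303424? YES
  n = 914: C(914, 9) = 1179217089587653905932; 1179217089587653905932 < 1180591620717411303424? YES
  n = 915: C(915, 9) = 1190931166636537885130; 1190931166636537885130 < 1180591620717411303424? NO
  n = 916: C(916, 9) = 1202748565202942340440; 1202748565202942340440 < 1180591620717411303424? NO
  n = 917: C(917, 9) = 1214670081818390006810; 1214670081818390006810 < 1180591620717411303424? NO
The largest n with C(n, 9) < 1180591620717411303424 is n = 914 (where E[X] = 294804272396913476483/295147905179352825856 ≈ 0.999). Hence R_4(9) > 914, i.e. R_4(9) ≥ 915.

Largest n = 914; hence R_4(9) > 914.


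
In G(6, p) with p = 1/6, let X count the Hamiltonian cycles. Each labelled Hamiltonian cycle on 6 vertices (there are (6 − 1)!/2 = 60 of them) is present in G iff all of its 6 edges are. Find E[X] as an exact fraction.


K_6 has (6 − 1)!/2 = 60 labelled Hamiltonian cycles.
For each such Hamiltonian cycle H, let X_H = 1 if all 6 edges of H are present in G. Then P[X_H = 1] = p^{6} = (1/6)^{6} = 1/46656.
Summing the indicators: E[X] = Σ_H E[X_H] = 60 · p^{6} = 60 · 1/46656 = 5/3888.
Numerically: E[X] ≈ 0.00128601.

E[X] = 60 · (1/6)^{6} = 5/3888 ≈ 0.00128601.


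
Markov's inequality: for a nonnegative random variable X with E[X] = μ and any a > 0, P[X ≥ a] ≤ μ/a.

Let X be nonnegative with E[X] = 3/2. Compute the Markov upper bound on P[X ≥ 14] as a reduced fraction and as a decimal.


μ = E[X] = 3/2, a = 14.
Markov: P[X ≥ 14] ≤ μ/a = (3/2)/14 = 3/28.
Numerically: ≈ 0.10714.
(Since a = 14 > μ = 1.50000, the bound 3/28 is < 1 and informative.)

P[X ≥ 14] ≤ 3/28 ≈ 0.10714.


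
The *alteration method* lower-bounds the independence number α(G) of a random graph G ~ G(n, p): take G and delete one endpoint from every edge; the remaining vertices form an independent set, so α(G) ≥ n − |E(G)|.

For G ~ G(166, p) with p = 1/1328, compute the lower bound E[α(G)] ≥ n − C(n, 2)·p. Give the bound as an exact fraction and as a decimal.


E[|E(G)|] = C(166, 2)·p = 13695 · (1/1328) = 165/16.
E[α(G)] ≥ n − E[|E(G)|] = 166 − 165/16 = 2491/16.
Numerically: ≈ 155.688.
(This is only a lower bound; the true E[α(G)] may be larger.)

E[α(G)] ≥ 2491/16 ≈ 155.688.


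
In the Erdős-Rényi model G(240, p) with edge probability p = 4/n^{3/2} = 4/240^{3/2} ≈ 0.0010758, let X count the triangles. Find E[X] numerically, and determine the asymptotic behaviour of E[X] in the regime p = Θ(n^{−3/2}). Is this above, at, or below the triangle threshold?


Number of potential triangles: C(240, 3) = 2275280.
Each occurs with probability p³ ≈ (0.0010758)³ ≈ 1.2451721e-09.
By linearity: E[X] = C(240, 3)·p³ ≈ 2275280 · 1.2451721e-09 ≈ 0.00283.
Since α = 3/2 > 1, p = c/n^{3/2} = o(1/n) is below the triangle threshold p ~ 1/n. Asymptotically E[X] ~ (c³/6)·n^{3(1−α)} = (4³/6)·n^{-1.5} → 0, so by Markov's inequality G has no triangles w.h.p.

E[X] ≈ 0.00283; in regime p = Θ(1/n^{3/2}) E[X] tends to 0 (below the triangle threshold p ~ 1/n).


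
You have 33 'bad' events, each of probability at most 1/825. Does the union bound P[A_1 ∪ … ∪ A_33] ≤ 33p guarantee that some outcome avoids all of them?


Union bound: P[∪_{i=1}^{33} A_i] ≤ Σ_i P[A_i] ≤ 33·p = 33·(1/825) = 1/25.
Numerically: 1/25 ≈ 0.040000.
Is 1/25 < 1? YES.
Since P[∪ A_i] ≤ 1/25 < 1, the complement has P[∩ A_i^c] ≥ 1 − 1/25 = 24/25 > 0, so some outcome avoids every A_i.

33·p = 1/25 ≈ 0.040000; existence CERTIFIED by the union bound.


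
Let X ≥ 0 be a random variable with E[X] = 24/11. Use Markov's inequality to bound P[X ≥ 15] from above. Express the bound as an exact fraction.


μ = E[X] = 24/11, a = 15.
Markov: P[X ≥ 15] ≤ μ/a = (24/11)/15 = 8/55.
Numerically: ≈ 0.145.
(Since a = 15 > μ = 2.182, the bound 8/55 is < 1 and informative.)

P[X ≥ 15] ≤ 8/55 ≈ 0.145.


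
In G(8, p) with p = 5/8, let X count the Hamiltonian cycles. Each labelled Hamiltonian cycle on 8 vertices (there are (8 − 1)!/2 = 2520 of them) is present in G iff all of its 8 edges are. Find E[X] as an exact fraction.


K_8 has (8 − 1)!/2 = 2520 labelled Hamiltonian cycles.
For each such Hamiltonian cycle H, let X_H = 1 if all 8 edges of H are present in G. Then P[X_H = 1] = p^{8} = (5/8)^{8} = 390625/16777216.
By linearity of expectation: E[X] = Σ_H E[X_H] = 2520 · p^{8} = 2520 · 390625/16777216 = 123046875/2097152.
Numerically: E[X] ≈ 58.6733.

E[X] = 2520 · (5/8)^{8} = 123046875/2097152 ≈ 58.6733.


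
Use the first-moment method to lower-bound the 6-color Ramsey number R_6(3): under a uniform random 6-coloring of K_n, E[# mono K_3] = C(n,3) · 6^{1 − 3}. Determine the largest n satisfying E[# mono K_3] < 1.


We need C(n, 3) · 6^{1 − 3} < 1, i.e. C(n, 3) < 6^{3 − 1} = 36.
Check values of n near the boundary:
  n = 5: C(5, 3) = 10; 10 < 36? YES
  n = 6: C(6, 3) = 20; 20 < 36? YES
  n = 7: C(7, 3) = 35; 35 < 36? YES
  n = 8: C(8, 3) = 56; 56 < 36? NO
  n = 9: C(9, 3) = 84; 84 < 36? NO
  n = 10: C(10, 3) = 120; 120 < 36? NO
The largest n with C(n, 3) < 36 is n = 7 (where E[X] = 35/36 ≈ 0.97222). Hence R_6(3) > 7, i.e. R_6(3) ≥ 8.

Largest n = 7; hence R_6(3) > 7.


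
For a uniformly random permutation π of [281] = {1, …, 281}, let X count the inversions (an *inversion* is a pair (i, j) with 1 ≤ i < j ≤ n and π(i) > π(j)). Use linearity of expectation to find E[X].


Write X = Σ X_I over the C(281, 2) = 39340 pairs i < j, with X_I the indicator of one inversion.
There are 39340 indicators.
For each fixed pair i < j, the values π(i) and π(j) are two distinct elements of {1, …, 281} in uniformly random order; by symmetry P[π(i) > π(j)] = 1/2.
By linearity: E[X] = 39340 · (1/2) = C(281, 2) · (1/2) = 39340/2 = 19670 ≈ 19670.000000.

E[X] = 19670 = 19670.000000.


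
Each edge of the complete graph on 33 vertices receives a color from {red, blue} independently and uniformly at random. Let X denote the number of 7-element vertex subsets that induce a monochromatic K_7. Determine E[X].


Let X = Σ_S X_S over the C(33, 7) = 4272048 subsets S of size 7, where X_S = 1 if the K_7 on S is monochromatic.
For a fixed S, the K_7 on S has C(7, 2) = 21 edges. P[all 21 edges red] = (1/2)^21, and likewise for blue, so P[monochromatic] = 2·(1/2)^21 = 2^{1 − 21} = 1/1048576.
By linearity: E[X] = C(33, 7) · 2^{1 − 21} = 4272048 · 1/1048576 = 267003/65536.
Numerically: E[X] ≈ 4.074.

E[X] = C(33,7)·2^(1−C(7,2)) = 267003/65536 ≈ 4.074.


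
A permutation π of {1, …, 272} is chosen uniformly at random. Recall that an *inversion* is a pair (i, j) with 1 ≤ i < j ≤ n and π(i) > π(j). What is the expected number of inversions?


Write X = Σ X_I over the C(272, 2) = 36856 pairs i < j, with X_I the indicator of one inversion.
There are 36856 indicators.
For each fixed pair i < j, the values π(i) and π(j) are two distinct elements of {1, …, 272} in uniformly random order; by symmetry P[π(i) > π(j)] = 1/2.
By linearity: E[X] = 36856 · (1/2) = C(272, 2) · (1/2) = 36856/2 = 18428 ≈ 18428.000000.

E[X] = 18428 = 18428.000000.


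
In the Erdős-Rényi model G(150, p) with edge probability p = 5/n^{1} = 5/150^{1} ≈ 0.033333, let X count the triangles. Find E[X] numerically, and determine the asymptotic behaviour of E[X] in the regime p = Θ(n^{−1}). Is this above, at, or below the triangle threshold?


Number of potential triangles: C(150, 3) = 551300.
Each occurs with probability p³ ≈ (0.033333)³ ≈ 3.7037037e-05.
By linearity: E[X] = C(150, 3)·p³ ≈ 551300 · 3.7037037e-05 ≈ 20.41852.
Here α = 1, so p = 5/n is exactly at the triangle threshold p ~ 1/n. Asymptotically E[X] → c³/6 = 5³/6 = 125/6 ≈ 20.83333, a bounded constant. In this regime the triangle count is asymptotically Poisson(c³/6).

E[X] ≈ 20.41852; in regime p = Θ(1/n^{1}) E[X] stays bounded (at the triangle threshold p ~ 1/n).


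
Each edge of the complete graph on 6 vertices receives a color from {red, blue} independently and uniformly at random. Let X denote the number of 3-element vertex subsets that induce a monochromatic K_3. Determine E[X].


Let X = Σ_S X_S over the C(6, 3) = 20 subsets S of size 3, where X_S = 1 if the K_3 on S is monochromatic.
For a fixed S, the K_3 on S has C(3, 2) = 3 edges. P[all 3 edges red] = (1/2)^3, and likewise for blue, so P[monochromatic] = 2·(1/2)^3 = 2^{1 − 3} = 1/4.
Summing: E[X] = C(6, 3) · 2^{1 − 3} = 20 · 1/4 = 5.
Numerically: E[X] ≈ 5.0000.

E[X] = C(6,3)·2^(1−C(3,2)) = 5 ≈ 5.0000.


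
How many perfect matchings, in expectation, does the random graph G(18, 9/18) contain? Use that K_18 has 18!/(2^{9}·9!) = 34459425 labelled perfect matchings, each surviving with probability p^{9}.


K_18 has 18!/(2^{9}·9!) = 34459425 labelled perfect matchings.
For each such perfect matching H, let X_H = 1 if all 9 edges of H are present in G. Then P[X_H = 1] = p^{9} = (1/2)^{9} = 1/512.
By linearity of expectation: E[X] = Σ_H E[X_H] = 34459425 · p^{9} = 34459425 · 1/512 = 34459425/512.
Numerically: E[X] ≈ 67303.6.

E[X] = 34459425 · (1/2)^{9} = 34459425/512 ≈ 67303.6.


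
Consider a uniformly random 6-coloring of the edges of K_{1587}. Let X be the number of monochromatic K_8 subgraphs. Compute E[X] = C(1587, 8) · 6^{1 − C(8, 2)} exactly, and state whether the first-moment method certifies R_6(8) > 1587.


E[X] = C(1587, 8) · 6^{1 − 28} = 980438554550826798570 · 6^{−27} = 980438554550826798570/1023490369077469249536.
As a reduced fraction: E[X] = 54468808586157044365/56860576059859402752 ≈ 0.9579.
Is E[X] < 1? YES.
Since E[X] < 1, there exists a 6-coloring of K_{1587} with no monochromatic K_8; hence R_6(8) > 1587.

E[X] = 54468808586157044365/56860576059859402752 ≈ 0.9579; E[X] < 1, so R_6(8) > 1587.


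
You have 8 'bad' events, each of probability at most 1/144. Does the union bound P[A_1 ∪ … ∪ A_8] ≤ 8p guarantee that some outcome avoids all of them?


Union bound: P[∪_{i=1}^{8} A_i] ≤ Σ_i P[A_i] ≤ 8·p = 8·(1/144) = 1/18.
Numerically: 1/18 ≈ 0.05556.
Is 1/18 < 1? YES.
Since P[∪ A_i] ≤ 1/18 < 1, the complement has P[∩ A_i^c] ≥ 1 − 1/18 = 17/18 > 0, so some outcome avoids every A_i.

8·p = 1/18 ≈ 0.05556; existence CERTIFIED by the union bound.


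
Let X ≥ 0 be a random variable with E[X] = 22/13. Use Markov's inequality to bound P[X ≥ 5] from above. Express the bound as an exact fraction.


μ = E[X] = 22/13, a = 5.
Markov: P[X ≥ 5] ≤ μ/a = (22/13)/5 = 22/65.
Numerically: ≈ 0.338.
(Since a = 5 > μ = 1.692, the bound 22/65 is < 1 and informative.)

P[X ≥ 5] ≤ 22/65 ≈ 0.338.


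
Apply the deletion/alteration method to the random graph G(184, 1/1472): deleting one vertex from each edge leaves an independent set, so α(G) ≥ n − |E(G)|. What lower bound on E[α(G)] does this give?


E[|E(G)|] = C(184, 2)·p = 16836 · (1/1472) = 183/16.
E[α(G)] ≥ n − E[|E(G)|] = 184 − 183/16 = 2761/16.
Numerically: ≈ 172.562500.
(This is only a lower bound; the true E[α(G)] may be larger.)

E[α(G)] ≥ 2761/16 ≈ 172.562500.


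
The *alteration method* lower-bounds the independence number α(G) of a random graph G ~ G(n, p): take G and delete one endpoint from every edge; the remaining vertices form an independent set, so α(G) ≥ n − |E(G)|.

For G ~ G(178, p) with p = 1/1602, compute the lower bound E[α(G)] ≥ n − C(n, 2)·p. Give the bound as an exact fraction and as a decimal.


E[|E(G)|] = C(178, 2)·p = 15753 · (1/1602) = 59/6.
E[α(G)] ≥ n − E[|E(G)|] = 178 − 59/6 = 1009/6.
Numerically: ≈ 168.16667.
(This is only a lower bound; the true E[α(G)] may be larger.)

E[α(G)] ≥ 1009/6 ≈ 168.16667.


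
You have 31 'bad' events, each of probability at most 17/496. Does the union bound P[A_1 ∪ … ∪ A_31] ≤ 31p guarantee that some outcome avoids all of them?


Union bound: P[∪_{i=1}^{31} A_i] ≤ Σ_i P[A_i] ≤ 31·p = 31·(17/496) = 17/16.
Numerically: 17/16 ≈ 1.06250.
Is 17/16 < 1? NO.
Since the bound 17/16 is ≥ 1, the union bound is uninformative here; it does NOT by itself certify existence.

31·p = 17/16 ≈ 1.06250; existence NOT certified by the union bound.


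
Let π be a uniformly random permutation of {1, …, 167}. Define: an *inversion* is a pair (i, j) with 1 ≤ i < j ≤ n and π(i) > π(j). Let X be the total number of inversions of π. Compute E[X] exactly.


Write X = Σ X_I over the C(167, 2) = 13861 pairs i < j, with X_I the indicator of one inversion.
There are 13861 indicators.
For each fixed pair i < j, the values π(i) and π(j) are two distinct elements of {1, …, 167} in uniformly random order; by symmetry P[π(i) > π(j)] = 1/2.
By linearity: E[X] = 13861 · (1/2) = C(167, 2) · (1/2) = 13861/2 = 13861/2 ≈ 6930.500000.

E[X] = 13861/2 = 6930.500000.


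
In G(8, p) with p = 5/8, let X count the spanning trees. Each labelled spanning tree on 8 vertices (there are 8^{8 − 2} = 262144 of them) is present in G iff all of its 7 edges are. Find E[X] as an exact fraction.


K_8 has 8^{8 − 2} = 262144 labelled spanning trees.
For each such spanning tree H, let X_H = 1 if all 7 edges of H are present in G. Then P[X_H = 1] = p^{7} = (5/8)^{7} = 78125/2097152.
By linearity: E[X] = Σ_H E[X_H] = 262144 · p^{7} = 262144 · 78125/2097152 = 78125/8.
Numerically: E[X] ≈ 9765.62.

E[X] = 262144 · (5/8)^{7} = 78125/8 ≈ 9765.62.


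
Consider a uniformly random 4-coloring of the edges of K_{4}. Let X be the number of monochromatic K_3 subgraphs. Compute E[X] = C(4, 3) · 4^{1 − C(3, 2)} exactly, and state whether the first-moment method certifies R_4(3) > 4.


E[X] = C(4, 3) · 4^{1 − 3} = 4 · 4^{−2} = 4/16.
As a reduced fraction: E[X] = 1/4 ≈ 0.2500000.
Is E[X] < 1? YES.
Since E[X] < 1, there exists a 4-coloring of K_{4} with no monochromatic K_3; hence R_4(3) > 4.

E[X] = 1/4 ≈ 0.2500000; E[X] < 1, so R_4(3) > 4.


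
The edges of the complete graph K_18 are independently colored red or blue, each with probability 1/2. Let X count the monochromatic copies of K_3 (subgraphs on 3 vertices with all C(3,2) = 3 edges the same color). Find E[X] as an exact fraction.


Let X = Σ_S X_S over the C(18, 3) = 816 subsets S of size 3, where X_S = 1 if the K_3 on S is monochromatic.
For a fixed S, the K_3 on S has C(3, 2) = 3 edges. P[all 3 edges red] = (1/2)^3, and likewise for blue, so P[monochromatic] = 2·(1/2)^3 = 2^{1 − 3} = 1/4.
By linearity of expectation: E[X] = C(18, 3) · 2^{1 − 3} = 816 · 1/4 = 204.
Numerically: E[X] ≈ 204.000000.

E[X] = C(18,3)·2^(1−C(3,2)) = 204 ≈ 204.000000.


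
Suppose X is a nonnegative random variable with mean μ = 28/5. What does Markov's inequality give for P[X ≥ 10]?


μ = E[X] = 28/5, a = 10.
Markov: P[X ≥ 10] ≤ μ/a = (28/5)/10 = 14/25.
Numerically: ≈ 0.560.
(Since a = 10 > μ = 5.600, the bound 14/25 is < 1 and informative.)

P[X ≥ 10] ≤ 14/25 ≈ 0.560.


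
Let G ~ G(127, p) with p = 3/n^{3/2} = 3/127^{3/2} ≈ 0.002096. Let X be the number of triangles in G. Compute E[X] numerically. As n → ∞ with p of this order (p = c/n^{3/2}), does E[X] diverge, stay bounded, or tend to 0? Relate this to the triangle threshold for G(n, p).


Number of potential triangles: C(127, 3) = 333375.
Each occurs with probability p³ ≈ (0.002096)³ ≈ 9.209733e-09.
By linearity: E[X] = C(127, 3)·p³ ≈ 333375 · 9.209733e-09 ≈ 0.0031.
Since α = 3/2 > 1, p = c/n^{3/2} = o(1/n) is below the triangle threshold p ~ 1/n. Asymptotically E[X] ~ (c³/6)·n^{3(1−α)} = (3³/6)·n^{-1.5} → 0, so by Markov's inequality G has no triangles w.h.p.

E[X] ≈ 0.0031; in regime p = Θ(1/n^{3/2}) E[X] tends to 0 (below the triangle threshold p ~ 1/n).


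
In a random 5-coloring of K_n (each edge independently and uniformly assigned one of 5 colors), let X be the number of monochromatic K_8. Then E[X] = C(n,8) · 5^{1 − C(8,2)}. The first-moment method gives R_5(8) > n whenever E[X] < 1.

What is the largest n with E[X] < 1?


We need C(n, 8) · 5^{1 − 28} < 1, i.e. C(n, 8) < 5^{28 − 1} = 7450580596923828125.
Check values of n near the boundary:
  n = 859: C(859, 8) = 7115855595170747139; 7115855595170747139 < 7450580596923828125? YES
  n = 860: C(860, 8) = 7182671140665308145; 7182671140665308145 < 7450580596923828125? YES
  n = 861: C(861, 8) = 7250034996615275865; 7250034996615275865 < 7450580596923828125? YES
  n = 862: C(862, 8) = 7317951015318931845; 7317951015318931845 < 7450580596923828125? YES
  n = 863: C(863, 8) = 7386423071602617757; 7386423071602617757 < 7450580596923828125? YES
  n = 864: C(864, 8) = 7455455062926006708; 7455455062926006708 < 7450580596923828125? NO
  n = 865: C(865, 8) = 7525050909487743060; 7525050909487743060 < 7450580596923828125? NO
The largest n with C(n, 8) < 7450580596923828125 is n = 863 (where E[X] = 7386423071602617757/7450580596923828125 ≈ 0.991). Hence R_5(8) > 863, i.e. R_5(8) ≥ 864.

Largest n = 863; hence R_5(8) > 863.


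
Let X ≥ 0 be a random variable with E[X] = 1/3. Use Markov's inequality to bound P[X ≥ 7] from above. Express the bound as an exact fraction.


μ = E[X] = 1/3, a = 7.
Markov: P[X ≥ 7] ≤ μ/a = (1/3)/7 = 1/21.
Numerically: ≈ 0.0476.
(Since a = 7 > μ = 0.3333, the bound 1/21 is < 1 and informative.)

P[X ≥ 7] ≤ 1/21 ≈ 0.0476.


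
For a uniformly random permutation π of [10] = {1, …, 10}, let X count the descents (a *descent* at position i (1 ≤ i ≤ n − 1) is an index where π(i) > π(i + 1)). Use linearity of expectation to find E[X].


Write X = Σ X_I over i = 1, …, 9, with X_I the indicator of one descent.
There are 9 indicators.
For each fixed i, the pair (π(i), π(i+1)) is a uniformly random ordered pair of distinct values from {1, …, 10}; by symmetry P[π(i) > π(i+1)] = 1/2.
By linearity: E[X] = 9 · (1/2) = (10 − 1) · (1/2) = 9/2 ≈ 4.50000.

E[X] = 9/2 = 4.50000.


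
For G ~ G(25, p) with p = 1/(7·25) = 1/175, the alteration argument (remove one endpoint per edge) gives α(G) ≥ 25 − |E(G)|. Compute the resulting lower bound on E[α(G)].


E[|E(G)|] = C(25, 2)·p = 300 · (1/175) = 12/7.
E[α(G)] ≥ n − E[|E(G)|] = 25 − 12/7 = 163/7.
Numerically: ≈ 23.285714.
(This is only a lower bound; the true E[α(G)] may be larger.)

E[α(G)] ≥ 163/7 ≈ 23.285714.


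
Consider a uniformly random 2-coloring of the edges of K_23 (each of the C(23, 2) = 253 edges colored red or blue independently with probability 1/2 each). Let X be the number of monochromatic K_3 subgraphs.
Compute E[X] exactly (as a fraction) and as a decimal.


Let X = Σ_S X_S over the C(23, 3) = 1771 subsets S of size 3, where X_S = 1 if the K_3 on S is monochromatic.
For a fixed S, the K_3 on S has C(3, 2) = 3 edges. P[all 3 edges red] = (1/2)^3, and likewise for blue, so P[monochromatic] = 2·(1/2)^3 = 2^{1 − 3} = 1/4.
By linearity: E[X] = C(23, 3) · 2^{1 − 3} = 1771 · 1/4 = 1771/4.
Numerically: E[X] ≈ 442.75000.

E[X] = C(23,3)·2^(1−C(3,2)) = 1771/4 ≈ 442.75000.


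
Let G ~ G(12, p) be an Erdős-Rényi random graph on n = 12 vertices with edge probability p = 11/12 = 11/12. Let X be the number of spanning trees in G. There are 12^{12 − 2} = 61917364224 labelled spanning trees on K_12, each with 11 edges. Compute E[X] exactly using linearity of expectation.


K_12 has 12^{12 − 2} = 61917364224 labelled spanning trees.
For each such spanning tree H, let X_H = 1 if all 11 edges of H are present in G. Then P[X_H = 1] = p^{11} = (11/12)^{11} = 285311670611/743008370688.
Summing the indicators: E[X] = Σ_H E[X_H] = 61917364224 · p^{11} = 61917364224 · 285311670611/743008370688 = 285311670611/12.
Numerically: E[X] ≈ 2.3776e+10.

E[X] = 61917364224 · (11/12)^{11} = 285311670611/12 ≈ 2.3776e+10.


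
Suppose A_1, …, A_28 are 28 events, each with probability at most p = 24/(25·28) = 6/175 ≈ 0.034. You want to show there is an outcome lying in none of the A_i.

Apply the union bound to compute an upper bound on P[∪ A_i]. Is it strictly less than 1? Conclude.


Union bound: P[∪_{i=1}^{28} A_i] ≤ Σ_i P[A_i] ≤ 28·p = 28·(6/175) = 24/25.
Numerically: 24/25 ≈ 0.960.
Is 24/25 < 1? YES.
Since P[∪ A_i] ≤ 24/25 < 1, the complement has P[∩ A_i^c] ≥ 1 − 24/25 = 1/25 > 0, so some outcome avoids every A_i.

28·p = 24/25 ≈ 0.960; existence CERTIFIED by the union bound.


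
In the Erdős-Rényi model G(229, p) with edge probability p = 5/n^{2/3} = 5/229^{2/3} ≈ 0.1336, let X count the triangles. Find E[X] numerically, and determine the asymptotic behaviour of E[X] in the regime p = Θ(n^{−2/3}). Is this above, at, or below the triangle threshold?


Number of potential triangles: C(229, 3) = 1975354.
Each occurs with probability p³ ≈ (0.1336)³ ≈ 2.383631e-03.
By linearity: E[X] = C(229, 3)·p³ ≈ 1975354 · 2.383631e-03 ≈ 4708.5153.
Since α = 2/3 < 1, p = c/n^{2/3} ≫ 1/n is above the triangle threshold p ~ 1/n. Asymptotically E[X] ~ (c³/6)·n^{3(1−α)} = (5³/6)·n^{1} → ∞; triangles are abundant w.h.p.

E[X] ≈ 4708.5153; in regime p = Θ(1/n^{2/3}) E[X] diverges (above the triangle threshold p ~ 1/n).


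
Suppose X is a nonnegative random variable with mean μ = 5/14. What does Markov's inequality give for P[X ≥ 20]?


μ = E[X] = 5/14, a = 20.
Markov: P[X ≥ 20] ≤ μ/a = (5/14)/20 = 1/56.
Numerically: ≈ 0.018.
(Since a = 20 > μ = 0.357, the bound 1/56 is < 1 and informative.)

P[X ≥ 20] ≤ 1/56 ≈ 0.018.


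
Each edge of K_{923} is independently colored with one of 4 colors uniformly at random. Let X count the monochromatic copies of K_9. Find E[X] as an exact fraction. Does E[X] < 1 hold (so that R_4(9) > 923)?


E[X] = C(923, 9) · 4^{1 − 36} = 1288430932418687114265 · 4^{−35} = 1288430932418687114265/1180591620717411303424.
As a reduced fraction: E[X] = 1288430932418687114265/1180591620717411303424 ≈ 1.09134.
Is E[X] < 1? NO.
Since E[X] ≥ 1, the first-moment bound is inconclusive at n = 923; it does NOT by itself certify R_4(9) > 923.

E[X] = 1288430932418687114265/1180591620717411303424 ≈ 1.09134; E[X] ≥ 1; first-moment method inconclusive here.


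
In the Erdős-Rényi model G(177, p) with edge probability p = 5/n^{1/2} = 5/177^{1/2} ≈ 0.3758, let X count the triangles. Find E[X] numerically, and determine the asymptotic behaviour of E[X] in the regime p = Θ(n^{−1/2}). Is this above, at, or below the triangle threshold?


Number of potential triangles: C(177, 3) = 908600.
Each occurs with probability p³ ≈ (0.3758)³ ≈ 5.308235e-02.
By linearity: E[X] = C(177, 3)·p³ ≈ 908600 · 5.308235e-02 ≈ 48230.6201.
Since α = 1/2 < 1, p = c/n^{1/2} ≫ 1/n is above the triangle threshold p ~ 1/n. Asymptotically E[X] ~ (c³/6)·n^{3(1−α)} = (5³/6)·n^{1.5} → ∞; triangles are abundant w.h.p.

E[X] ≈ 48230.6201; in regime p = Θ(1/n^{1/2}) E[X] diverges (above the triangle threshold p ~ 1/n).


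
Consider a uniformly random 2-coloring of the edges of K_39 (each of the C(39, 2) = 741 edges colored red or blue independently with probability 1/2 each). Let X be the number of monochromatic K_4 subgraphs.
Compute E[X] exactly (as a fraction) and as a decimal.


Let X = Σ_S X_S over the C(39, 4) = 82251 subsets S of size 4, where X_S = 1 if the K_4 on S is monochromatic.
For a fixed S, the K_4 on S has C(4, 2) = 6 edges. P[all 6 edges red] = (1/2)^6, and likewise for blue, so P[monochromatic] = 2·(1/2)^6 = 2^{1 − 6} = 1/32.
By linearity: E[X] = C(39, 4) · 2^{1 − 6} = 82251 · 1/32 = 82251/32.
Numerically: E[X] ≈ 2570.344.

E[X] = C(39,4)·2^(1−C(4,2)) = 82251/32 ≈ 2570.344.


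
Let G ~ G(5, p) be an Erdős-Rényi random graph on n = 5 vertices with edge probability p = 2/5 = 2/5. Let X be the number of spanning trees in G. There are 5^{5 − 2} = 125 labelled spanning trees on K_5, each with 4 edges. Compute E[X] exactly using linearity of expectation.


K_5 has 5^{5 − 2} = 125 labelled spanning trees.
For each such spanning tree H, let X_H = 1 if all 4 edges of H are present in G. Then P[X_H = 1] = p^{4} = (2/5)^{4} = 16/625.
Summing the indicators: E[X] = Σ_H E[X_H] = 125 · p^{4} = 125 · 16/625 = 16/5.
Numerically: E[X] ≈ 3.2.

E[X] = 125 · (2/5)^{4} = 16/5 ≈ 3.2.


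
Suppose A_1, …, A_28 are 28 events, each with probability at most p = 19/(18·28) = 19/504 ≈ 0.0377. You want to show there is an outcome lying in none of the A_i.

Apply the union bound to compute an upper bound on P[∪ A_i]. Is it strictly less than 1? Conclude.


Union bound: P[∪_{i=1}^{28} A_i] ≤ Σ_i P[A_i] ≤ 28·p = 28·(19/504) = 19/18.
Numerically: 19/18 ≈ 1.0556.
Is 19/18 < 1? NO.
Since the bound 19/18 is ≥ 1, the union bound is uninformative here; it does NOT by itself certify existence.

28·p = 19/18 ≈ 1.0556; existence NOT certified by the union bound.


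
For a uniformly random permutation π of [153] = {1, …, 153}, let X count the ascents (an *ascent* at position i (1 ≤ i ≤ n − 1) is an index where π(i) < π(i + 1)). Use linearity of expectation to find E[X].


Write X = Σ X_I over i = 1, …, 152, with X_I the indicator of one ascent.
There are 152 indicators.
For each fixed i, the pair (π(i), π(i+1)) is a uniformly random ordered pair of distinct values from {1, …, 153}; by symmetry P[π(i) < π(i+1)] = 1/2.
By linearity: E[X] = 152 · (1/2) = (153 − 1) · (1/2) = 76 ≈ 76.000000.

E[X] = 76 = 76.000000.


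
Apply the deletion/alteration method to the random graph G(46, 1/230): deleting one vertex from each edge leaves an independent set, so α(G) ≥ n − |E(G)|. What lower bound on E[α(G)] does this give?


E[|E(G)|] = C(46, 2)·p = 1035 · (1/230) = 9/2.
E[α(G)] ≥ n − E[|E(G)|] = 46 − 9/2 = 83/2.
Numerically: ≈ 41.5000.
(This is only a lower bound; the true E[α(G)] may be larger.)

E[α(G)] ≥ 83/2 ≈ 41.5000.
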